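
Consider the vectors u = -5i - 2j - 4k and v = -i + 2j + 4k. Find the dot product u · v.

u · v = (-5)·(-1) + (-2)·2 + (-4)·4 = 5 - 4 - 16 = -15

-15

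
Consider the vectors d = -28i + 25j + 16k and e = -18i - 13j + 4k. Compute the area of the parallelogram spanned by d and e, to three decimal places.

887.939

i: 25·4 - 16·(-13) = 100 - (-208) = 308
j: 16·(-18) - (-28)·4 = -288 - (-112) = -176
k: (-28)·(-13) - 25·(-18) = 364 - (-450) = 814
d × e = (308, -176, 814)
|d × e| = √(308² + (-176)² + 814²) = √788436 ≈ 887.9392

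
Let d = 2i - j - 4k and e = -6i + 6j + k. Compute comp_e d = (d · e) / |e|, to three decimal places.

-2.575

d · e = 2·(-6) + (-1)·6 + (-4)·1 = -12 - 6 - 4 = -22
|e| = √(36 + 36 + 1) = √73 ≈ 8.5440
comp_e d = -22 / √73 ≈ -2.575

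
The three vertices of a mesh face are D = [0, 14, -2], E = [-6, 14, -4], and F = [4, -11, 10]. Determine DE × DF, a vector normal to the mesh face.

(-50, 64, 150)

DE = (-6, 0, -2)
DF = (4, -25, 12)
i: 0·12 - (-2)·(-25) = 0 - 50 = -50
j: (-2)·4 - (-6)·12 = -8 - (-72) = 64
k: (-6)·(-25) - 0·4 = 150 - 0 = 150
DE × DF = (-50, 64, 150)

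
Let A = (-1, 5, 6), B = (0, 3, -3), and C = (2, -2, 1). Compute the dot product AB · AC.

AB = B − A = (1, -2, -9)
AC = C − A = (3, -7, -5)
AB · AC = 1·3 + (-2)·(-7) + (-9)·(-5) = 3 + 14 + 45 = 62

62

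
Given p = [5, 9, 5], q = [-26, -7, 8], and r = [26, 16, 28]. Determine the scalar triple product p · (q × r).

5634

q × r:
i: (-7)·28 - 8·16 = -196 - 128 = -324
j: 8·26 - (-26)·28 = 208 - (-728) = 936
k: (-26)·16 - (-7)·26 = -416 - (-182) = -234
q × r = (-324, 936, -234)
p · (q × r) = 5·(-324) + 9·936 + 5·(-234) = -1620 + 8424 - 1170 = 5634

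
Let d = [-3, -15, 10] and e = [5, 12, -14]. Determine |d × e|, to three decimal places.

i: (-15)·(-14) - 10·12 = 210 - 120 = 90
j: 10·5 - (-3)·(-14) = 50 - 42 = 8
k: (-3)·12 - (-15)·5 = -36 - (-75) = 39
d × e = (90, 8, 39)
|d × e| = √(90² + 8² + 39²) = √9685 ≈ 98.4124

98.412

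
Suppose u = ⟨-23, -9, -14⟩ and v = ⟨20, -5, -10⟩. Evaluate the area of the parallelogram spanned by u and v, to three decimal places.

589.513

i: (-9)·(-10) - (-14)·(-5) = 90 - 70 = 20
j: (-14)·20 - (-23)·(-10) = -280 - 230 = -510
k: (-23)·(-5) - (-9)·20 = 115 - (-180) = 295
u × v = (20, -510, 295)
|u × v| = √(20² + (-510)² + 295²) = √347525 ≈ 589.5125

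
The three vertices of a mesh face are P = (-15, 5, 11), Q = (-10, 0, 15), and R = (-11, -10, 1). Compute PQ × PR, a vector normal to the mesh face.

(110, 66, -55)

PQ = (5, -5, 4)
PR = (4, -15, -10)
i: (-5)·(-10) - 4·(-15) = 50 - (-60) = 110
j: 4·4 - 5·(-10) = 16 - (-50) = 66
k: 5·(-15) - (-5)·4 = -75 - (-20) = -55
PQ × PR = (110, 66, -55)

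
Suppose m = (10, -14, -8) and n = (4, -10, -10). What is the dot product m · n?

m · n = 10·4 + (-14)·(-10) + (-8)·(-10) = 40 + 140 + 80 = 260

260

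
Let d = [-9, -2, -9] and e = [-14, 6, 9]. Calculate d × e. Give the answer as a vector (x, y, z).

(36, 207, -82)

i: (-2)·9 - (-9)·6 = -18 - (-54) = 36
j: (-9)·(-14) - (-9)·9 = 126 - (-81) = 207
k: (-9)·6 - (-2)·(-14) = -54 - 28 = -82
d × e = (36, 207, -82)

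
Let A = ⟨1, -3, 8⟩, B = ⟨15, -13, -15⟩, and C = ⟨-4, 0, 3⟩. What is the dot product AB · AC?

AB = B − A = (14, -10, -23)
AC = C − A = (-5, 3, -5)
AB · AC = 14·(-5) + (-10)·3 + (-23)·(-5) = -70 - 30 + 115 = 15

15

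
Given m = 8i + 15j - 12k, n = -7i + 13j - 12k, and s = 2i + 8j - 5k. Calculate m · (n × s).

n × s:
i: 13·(-5) - (-12)·8 = -65 - (-96) = 31
j: (-12)·2 - (-7)·(-5) = -24 - 35 = -59
k: (-7)·8 - 13·2 = -56 - 26 = -82
n × s = (31, -59, -82)
m · (n × s) = 8·31 + 15·(-59) + (-12)·(-82) = 248 - 885 + 984 = 347

347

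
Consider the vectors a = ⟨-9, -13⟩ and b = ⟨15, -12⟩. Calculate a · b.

a · b = (-9)·15 + (-13)·(-12) = -135 + 156 = 21

21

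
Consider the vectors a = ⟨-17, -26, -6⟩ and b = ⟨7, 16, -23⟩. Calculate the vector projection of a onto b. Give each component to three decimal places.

(-3.332, -7.616, 10.948)

a · b = (-17)·7 + (-26)·16 + (-6)·(-23) = -119 - 416 + 138 = -397
|b|² = 49 + 256 + 529 = 834
proj_b a = (-397/834) · (7, 16, -23) ≈ (-3.332, -7.616, 10.948)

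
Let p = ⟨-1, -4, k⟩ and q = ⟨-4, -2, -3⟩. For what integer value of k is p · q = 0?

4

p · q = (-1)·(-4) + (-4)·(-2) + k·(-3) = 12 - 3k
Set equal to 0: -3k = -12, so k = 4.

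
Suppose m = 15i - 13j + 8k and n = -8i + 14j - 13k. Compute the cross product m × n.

(57, 131, 106)

i: (-13)·(-13) - 8·14 = 169 - 112 = 57
j: 8·(-8) - 15·(-13) = -64 - (-195) = 131
k: 15·14 - (-13)·(-8) = 210 - 104 = 106
m × n = (57, 131, 106)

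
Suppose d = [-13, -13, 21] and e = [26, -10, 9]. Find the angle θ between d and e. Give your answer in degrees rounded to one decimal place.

91.3

d · e = (-13)·26 + (-13)·(-10) + 21·9 = -338 + 130 + 189 = -19
|d|² = 169 + 169 + 441 = 779,  |d| = √779 ≈ 27.910571
|e|² = 676 + 100 + 81 = 857,  |e| = √857 ≈ 29.274562
cos θ = -19 / (27.910571 · 29.274562) ≈ -0.02325
θ = arccos(-0.02325) ≈ 91.3°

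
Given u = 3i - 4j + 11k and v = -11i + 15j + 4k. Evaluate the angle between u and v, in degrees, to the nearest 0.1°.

102.3

u · v = 3·(-11) + (-4)·15 + 11·4 = -33 - 60 + 44 = -49
|u|² = 9 + 16 + 121 = 146,  |u| = √146 ≈ 12.083046
|v|² = 121 + 225 + 16 = 362,  |v| = √362 ≈ 19.026298
cos θ = -49 / (12.083046 · 19.026298) ≈ -0.21314
θ = arccos(-0.21314) ≈ 102.3°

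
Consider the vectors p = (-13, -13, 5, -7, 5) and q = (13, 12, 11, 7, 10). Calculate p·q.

-269

p · q = (-13)·13 + (-13)·12 + 5·11 + (-7)·7 + 5·10 = -169 - 156 + 55 - 49 + 50 = -269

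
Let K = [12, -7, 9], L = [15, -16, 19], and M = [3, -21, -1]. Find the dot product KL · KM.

-1

KL = L − K = (3, -9, 10)
KM = M − K = (-9, -14, -10)
KL · KM = 3·(-9) + (-9)·(-14) + 10·(-10) = -27 + 126 - 100 = -1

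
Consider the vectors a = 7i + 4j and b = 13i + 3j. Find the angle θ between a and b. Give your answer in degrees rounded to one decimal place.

16.8

a · b = 7·13 + 4·3 = 91 + 12 = 103
|a|² = 49 + 16 = 65,  |a| = √65 ≈ 8.062258
|b|² = 169 + 9 = 178,  |b| = √178 ≈ 13.341664
cos θ = 103 / (8.062258 · 13.341664) ≈ 0.95757
θ = arccos(0.95757) ≈ 16.8°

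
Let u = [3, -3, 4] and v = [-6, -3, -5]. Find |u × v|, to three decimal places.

39.230

i: (-3)·(-5) - 4·(-3) = 15 - (-12) = 27
j: 4·(-6) - 3·(-5) = -24 - (-15) = -9
k: 3·(-3) - (-3)·(-6) = -9 - 18 = -27
u × v = (27, -9, -27)
|u × v| = √(27² + (-9)² + (-27)²) = √1539 ≈ 39.2301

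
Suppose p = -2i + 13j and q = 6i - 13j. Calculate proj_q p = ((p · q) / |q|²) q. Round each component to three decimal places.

p · q = (-2)·6 + 13·(-13) = -12 - 169 = -181
|q|² = 36 + 169 = 205
proj_q p = (-181/205) · (6, -13) ≈ (-5.298, 11.478)

(-5.298, 11.478)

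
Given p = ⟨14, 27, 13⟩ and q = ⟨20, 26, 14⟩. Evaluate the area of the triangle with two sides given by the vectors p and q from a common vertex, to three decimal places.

95.750

i: 27·14 - 13·26 = 378 - 338 = 40
j: 13·20 - 14·14 = 260 - 196 = 64
k: 14·26 - 27·20 = 364 - 540 = -176
p × q = (40, 64, -176)
|p × q| = √(40² + 64² + (-176)²) = √36672 ≈ 191.4993
area = ½ · 191.4993 ≈ 95.750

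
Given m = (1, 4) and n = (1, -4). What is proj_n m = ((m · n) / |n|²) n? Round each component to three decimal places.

(-0.882, 3.529)

m · n = 1·1 + 4·(-4) = 1 - 16 = -15
|n|² = 1 + 16 = 17
proj_n m = (-15/17) · (1, -4) ≈ (-0.882, 3.529)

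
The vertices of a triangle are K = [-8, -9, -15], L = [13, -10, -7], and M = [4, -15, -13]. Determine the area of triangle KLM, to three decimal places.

KL = (21, -1, 8),  KM = (12, -6, 2)
i: (-1)·2 - 8·(-6) = -2 - (-48) = 46
j: 8·12 - 21·2 = 96 - 42 = 54
k: 21·(-6) - (-1)·12 = -126 - (-12) = -114
KL × KM = (46, 54, -114)
|KL × KM| = √18028 ≈ 134.2684
area = ½ · 134.2684 ≈ 67.134

67.134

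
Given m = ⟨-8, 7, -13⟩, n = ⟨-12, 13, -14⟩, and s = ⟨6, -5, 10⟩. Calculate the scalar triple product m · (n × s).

n × s:
i: 13·10 - (-14)·(-5) = 130 - 70 = 60
j: (-14)·6 - (-12)·10 = -84 - (-120) = 36
k: (-12)·(-5) - 13·6 = 60 - 78 = -18
n × s = (60, 36, -18)
m · (n × s) = (-8)·60 + 7·36 + (-13)·(-18) = -480 + 252 + 234 = 6

6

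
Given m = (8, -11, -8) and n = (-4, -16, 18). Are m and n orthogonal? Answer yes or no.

m · n = 8·(-4) + (-11)·(-16) + (-8)·18 = -32 + 176 - 144 = 0
Zero, so the vectors are orthogonal.

yes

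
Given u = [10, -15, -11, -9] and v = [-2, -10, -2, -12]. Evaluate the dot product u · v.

u · v = 10·(-2) + (-15)·(-10) + (-11)·(-2) + (-9)·(-12) = -20 + 150 + 22 + 108 = 260

260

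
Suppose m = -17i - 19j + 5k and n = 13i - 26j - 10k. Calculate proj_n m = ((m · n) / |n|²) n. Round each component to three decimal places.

(3.068, -6.135, -2.360)

m · n = (-17)·13 + (-19)·(-26) + 5·(-10) = -221 + 494 - 50 = 223
|n|² = 169 + 676 + 100 = 945
proj_n m = (223/945) · (13, -26, -10) ≈ (3.068, -6.135, -2.360)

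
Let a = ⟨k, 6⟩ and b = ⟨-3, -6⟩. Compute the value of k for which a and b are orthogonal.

-12

a · b = k·(-3) + 6·(-6) = -36 - 3k
Set equal to 0: -3k = 36, so k = -12.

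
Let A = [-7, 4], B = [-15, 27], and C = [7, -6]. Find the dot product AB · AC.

-342

AB = B − A = (-8, 23)
AC = C − A = (14, -10)
AB · AC = (-8)·14 + 23·(-10) = -112 - 230 = -342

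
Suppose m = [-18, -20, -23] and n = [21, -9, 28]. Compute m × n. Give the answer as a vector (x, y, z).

i: (-20)·28 - (-23)·(-9) = -560 - 207 = -767
j: (-23)·21 - (-18)·28 = -483 - (-504) = 21
k: (-18)·(-9) - (-20)·21 = 162 - (-420) = 582
m × n = (-767, 21, 582)

(-767, 21, 582)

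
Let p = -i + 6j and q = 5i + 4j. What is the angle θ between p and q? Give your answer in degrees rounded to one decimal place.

60.8

p · q = (-1)·5 + 6·4 = -5 + 24 = 19
|p|² = 1 + 36 = 37,  |p| = √37 ≈ 6.082763
|q|² = 25 + 16 = 41,  |q| = √41 ≈ 6.403124
cos θ = 19 / (6.082763 · 6.403124) ≈ 0.48782
θ = arccos(0.48782) ≈ 60.8°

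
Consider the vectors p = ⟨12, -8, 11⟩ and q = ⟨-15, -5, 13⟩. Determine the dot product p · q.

3

p · q = 12·(-15) + (-8)·(-5) + 11·13 = -180 + 40 + 143 = 3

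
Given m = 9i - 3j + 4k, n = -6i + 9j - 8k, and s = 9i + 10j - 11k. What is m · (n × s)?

-321

n × s:
i: 9·(-11) - (-8)·10 = -99 - (-80) = -19
j: (-8)·9 - (-6)·(-11) = -72 - 66 = -138
k: (-6)·10 - 9·9 = -60 - 81 = -141
n × s = (-19, -138, -141)
m · (n × s) = 9·(-19) + (-3)·(-138) + 4·(-141) = -171 + 414 - 564 = -321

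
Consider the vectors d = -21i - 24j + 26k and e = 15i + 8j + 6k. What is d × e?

i: (-24)·6 - 26·8 = -144 - 208 = -352
j: 26·15 - (-21)·6 = 390 - (-126) = 516
k: (-21)·8 - (-24)·15 = -168 - (-360) = 192
d × e = (-352, 516, 192)

(-352, 516, 192)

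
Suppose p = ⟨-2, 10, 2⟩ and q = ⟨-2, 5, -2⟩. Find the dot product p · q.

50

p · q = (-2)·(-2) + 10·5 + 2·(-2) = 4 + 50 - 4 = 50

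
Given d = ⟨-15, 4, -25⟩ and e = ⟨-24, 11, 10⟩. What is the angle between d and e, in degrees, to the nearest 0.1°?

d · e = (-15)·(-24) + 4·11 + (-25)·10 = 360 + 44 - 250 = 154
|d|² = 225 + 16 + 625 = 866,  |d| = √866 ≈ 29.427878
|e|² = 576 + 121 + 100 = 797,  |e| = √797 ≈ 28.231188
cos θ = 154 / (29.427878 · 28.231188) ≈ 0.18537
θ = arccos(0.18537) ≈ 79.3°

79.3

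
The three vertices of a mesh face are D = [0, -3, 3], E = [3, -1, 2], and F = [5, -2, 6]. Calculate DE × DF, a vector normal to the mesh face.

DE = (3, 2, -1)
DF = (5, 1, 3)
i: 2·3 - (-1)·1 = 6 - (-1) = 7
j: (-1)·5 - 3·3 = -5 - 9 = -14
k: 3·1 - 2·5 = 3 - 10 = -7
DE × DF = (7, -14, -7)

(7, -14, -7)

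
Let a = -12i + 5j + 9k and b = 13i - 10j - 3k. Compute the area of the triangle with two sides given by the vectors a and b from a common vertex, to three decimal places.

61.666

i: 5·(-3) - 9·(-10) = -15 - (-90) = 75
j: 9·13 - (-12)·(-3) = 117 - 36 = 81
k: (-12)·(-10) - 5·13 = 120 - 65 = 55
a × b = (75, 81, 55)
|a × b| = √(75² + 81² + 55²) = √15211 ≈ 123.3329
area = ½ · 123.3329 ≈ 61.666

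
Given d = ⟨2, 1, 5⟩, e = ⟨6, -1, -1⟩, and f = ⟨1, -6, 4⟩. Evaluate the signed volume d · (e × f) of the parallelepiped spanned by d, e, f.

-220

e × f:
i: (-1)·4 - (-1)·(-6) = -4 - 6 = -10
j: (-1)·1 - 6·4 = -1 - 24 = -25
k: 6·(-6) - (-1)·1 = -36 - (-1) = -35
e × f = (-10, -25, -35)
d · (e × f) = 2·(-10) + 1·(-25) + 5·(-35) = -20 - 25 - 175 = -220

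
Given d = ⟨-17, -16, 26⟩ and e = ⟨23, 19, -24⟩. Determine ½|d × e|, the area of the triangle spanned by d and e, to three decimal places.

i: (-16)·(-24) - 26·19 = 384 - 494 = -110
j: 26·23 - (-17)·(-24) = 598 - 408 = 190
k: (-17)·19 - (-16)·23 = -323 - (-368) = 45
d × e = (-110, 190, 45)
|d × e| = √((-110)² + 190² + 45²) = √50225 ≈ 224.1093
area = ½ · 224.1093 ≈ 112.055

112.055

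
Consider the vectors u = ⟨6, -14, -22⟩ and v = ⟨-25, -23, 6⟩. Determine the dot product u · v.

u · v = 6·(-25) + (-14)·(-23) + (-22)·6 = -150 + 322 - 132 = 40

40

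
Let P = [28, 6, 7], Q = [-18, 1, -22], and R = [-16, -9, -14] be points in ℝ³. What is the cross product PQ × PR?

PQ = (-46, -5, -29)
PR = (-44, -15, -21)
i: (-5)·(-21) - (-29)·(-15) = 105 - 435 = -330
j: (-29)·(-44) - (-46)·(-21) = 1276 - 966 = 310
k: (-46)·(-15) - (-5)·(-44) = 690 - 220 = 470
PQ × PR = (-330, 310, 470)

(-330, 310, 470)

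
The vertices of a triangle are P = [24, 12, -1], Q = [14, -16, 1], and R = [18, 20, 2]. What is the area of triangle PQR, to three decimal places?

PQ = (-10, -28, 2),  PR = (-6, 8, 3)
i: (-28)·3 - 2·8 = -84 - 16 = -100
j: 2·(-6) - (-10)·3 = -12 - (-30) = 18
k: (-10)·8 - (-28)·(-6) = -80 - 168 = -248
PQ × PR = (-100, 18, -248)
|PQ × PR| = √71828 ≈ 268.0075
area = ½ · 268.0075 ≈ 134.004

134.004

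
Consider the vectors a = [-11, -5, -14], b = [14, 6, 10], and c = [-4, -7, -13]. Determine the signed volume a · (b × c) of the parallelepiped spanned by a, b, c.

b × c:
i: 6·(-13) - 10·(-7) = -78 - (-70) = -8
j: 10·(-4) - 14·(-13) = -40 - (-182) = 142
k: 14·(-7) - 6·(-4) = -98 - (-24) = -74
b × c = (-8, 142, -74)
a · (b × c) = (-11)·(-8) + (-5)·142 + (-14)·(-74) = 88 - 710 + 1036 = 414

414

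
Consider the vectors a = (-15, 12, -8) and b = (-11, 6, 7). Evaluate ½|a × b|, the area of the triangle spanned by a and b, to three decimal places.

i: 12·7 - (-8)·6 = 84 - (-48) = 132
j: (-8)·(-11) - (-15)·7 = 88 - (-105) = 193
k: (-15)·6 - 12·(-11) = -90 - (-132) = 42
a × b = (132, 193, 42)
|a × b| = √(132² + 193² + 42²) = √56437 ≈ 237.5647
area = ½ · 237.5647 ≈ 118.782

118.782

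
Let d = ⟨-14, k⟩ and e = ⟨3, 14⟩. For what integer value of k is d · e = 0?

3

d · e = (-14)·3 + k·14 = -42 + 14k
Set equal to 0: 14k = 42, so k = 3.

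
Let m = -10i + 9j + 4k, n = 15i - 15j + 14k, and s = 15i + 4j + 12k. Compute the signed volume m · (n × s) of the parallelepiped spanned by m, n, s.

3770

n × s:
i: (-15)·12 - 14·4 = -180 - 56 = -236
j: 14·15 - 15·12 = 210 - 180 = 30
k: 15·4 - (-15)·15 = 60 - (-225) = 285
n × s = (-236, 30, 285)
m · (n × s) = (-10)·(-236) + 9·30 + 4·285 = 2360 + 270 + 1140 = 3770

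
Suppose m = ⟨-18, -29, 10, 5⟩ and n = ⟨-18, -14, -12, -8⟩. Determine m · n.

570

m · n = (-18)·(-18) + (-29)·(-14) + 10·(-12) + 5·(-8) = 324 + 406 - 120 - 40 = 570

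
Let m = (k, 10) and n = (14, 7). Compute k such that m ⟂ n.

m · n = k·14 + 10·7 = 70 + 14k
Set equal to 0: 14k = -70, so k = -5.

-5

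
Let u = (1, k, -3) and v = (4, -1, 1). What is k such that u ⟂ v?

u · v = 1·4 + k·(-1) + (-3)·1 = 1 - 1k
Set equal to 0: -1k = -1, so k = 1.

1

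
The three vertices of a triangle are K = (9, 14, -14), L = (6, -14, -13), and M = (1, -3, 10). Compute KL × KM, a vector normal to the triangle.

(-655, 64, -173)

KL = (-3, -28, 1)
KM = (-8, -17, 24)
i: (-28)·24 - 1·(-17) = -672 - (-17) = -655
j: 1·(-8) - (-3)·24 = -8 - (-72) = 64
k: (-3)·(-17) - (-28)·(-8) = 51 - 224 = -173
KL × KM = (-655, 64, -173)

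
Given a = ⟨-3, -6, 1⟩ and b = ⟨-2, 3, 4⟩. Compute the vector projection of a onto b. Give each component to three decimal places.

a · b = (-3)·(-2) + (-6)·3 + 1·4 = 6 - 18 + 4 = -8
|b|² = 4 + 9 + 16 = 29
proj_b a = (-8/29) · (-2, 3, 4) ≈ (0.552, -0.828, -1.103)

(0.552, -0.828, -1.103)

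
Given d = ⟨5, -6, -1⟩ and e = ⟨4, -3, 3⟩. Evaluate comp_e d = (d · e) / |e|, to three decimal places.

d · e = 5·4 + (-6)·(-3) + (-1)·3 = 20 + 18 - 3 = 35
|e| = √(16 + 9 + 9) = √34 ≈ 5.8310
comp_e d = 35 / √34 ≈ 6.002

6.002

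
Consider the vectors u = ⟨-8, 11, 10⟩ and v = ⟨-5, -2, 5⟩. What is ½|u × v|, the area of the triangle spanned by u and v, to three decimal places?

i: 11·5 - 10·(-2) = 55 - (-20) = 75
j: 10·(-5) - (-8)·5 = -50 - (-40) = -10
k: (-8)·(-2) - 11·(-5) = 16 - (-55) = 71
u × v = (75, -10, 71)
|u × v| = √(75² + (-10)² + 71²) = √10766 ≈ 103.7593
area = ½ · 103.7593 ≈ 51.880

51.880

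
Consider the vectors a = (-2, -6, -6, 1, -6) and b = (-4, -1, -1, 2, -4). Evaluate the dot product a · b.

46

a · b = (-2)·(-4) + (-6)·(-1) + (-6)·(-1) + 1·2 + (-6)·(-4) = 8 + 6 + 6 + 2 + 24 = 46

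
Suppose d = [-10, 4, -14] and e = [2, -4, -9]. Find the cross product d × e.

i: 4·(-9) - (-14)·(-4) = -36 - 56 = -92
j: (-14)·2 - (-10)·(-9) = -28 - 90 = -118
k: (-10)·(-4) - 4·2 = 40 - 8 = 32
d × e = (-92, -118, 32)

(-92, -118, 32)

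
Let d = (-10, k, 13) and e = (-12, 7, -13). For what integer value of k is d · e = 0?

d · e = (-10)·(-12) + k·7 + 13·(-13) = -49 + 7k
Set equal to 0: 7k = 49, so k = 7.

7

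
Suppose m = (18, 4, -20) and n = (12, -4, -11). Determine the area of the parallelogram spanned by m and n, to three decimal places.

177.595

i: 4·(-11) - (-20)·(-4) = -44 - 80 = -124
j: (-20)·12 - 18·(-11) = -240 - (-198) = -42
k: 18·(-4) - 4·12 = -72 - 48 = -120
m × n = (-124, -42, -120)
|m × n| = √((-124)² + (-42)² + (-120)²) = √31540 ≈ 177.5950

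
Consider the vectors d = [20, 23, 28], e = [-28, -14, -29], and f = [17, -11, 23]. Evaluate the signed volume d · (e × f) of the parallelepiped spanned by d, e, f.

e × f:
i: (-14)·23 - (-29)·(-11) = -322 - 319 = -641
j: (-29)·17 - (-28)·23 = -493 - (-644) = 151
k: (-28)·(-11) - (-14)·17 = 308 - (-238) = 546
e × f = (-641, 151, 546)
d · (e × f) = 20·(-641) + 23·151 + 28·546 = -12820 + 3473 + 15288 = 5941

5941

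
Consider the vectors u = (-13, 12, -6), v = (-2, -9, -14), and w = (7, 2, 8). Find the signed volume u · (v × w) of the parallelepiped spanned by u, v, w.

-766

v × w:
i: (-9)·8 - (-14)·2 = -72 - (-28) = -44
j: (-14)·7 - (-2)·8 = -98 - (-16) = -82
k: (-2)·2 - (-9)·7 = -4 - (-63) = 59
v × w = (-44, -82, 59)
u · (v × w) = (-13)·(-44) + 12·(-82) + (-6)·59 = 572 - 984 - 354 = -766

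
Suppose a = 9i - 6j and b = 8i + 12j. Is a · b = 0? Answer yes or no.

yes

a · b = 9·8 + (-6)·12 = 72 - 72 = 0
Zero, so the vectors are orthogonal.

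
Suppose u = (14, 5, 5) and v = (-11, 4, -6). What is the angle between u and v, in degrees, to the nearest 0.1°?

u · v = 14·(-11) + 5·4 + 5·(-6) = -154 + 20 - 30 = -164
|u|² = 196 + 25 + 25 = 246,  |u| = √246 ≈ 15.684387
|v|² = 121 + 16 + 36 = 173,  |v| = √173 ≈ 13.152946
cos θ = -164 / (15.684387 · 13.152946) ≈ -0.79497
θ = arccos(-0.79497) ≈ 142.7°

142.7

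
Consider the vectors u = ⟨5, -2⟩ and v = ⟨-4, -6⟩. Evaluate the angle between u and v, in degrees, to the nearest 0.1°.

101.9

u · v = 5·(-4) + (-2)·(-6) = -20 + 12 = -8
|u|² = 25 + 4 = 29,  |u| = √29 ≈ 5.385165
|v|² = 16 + 36 = 52,  |v| = √52 ≈ 7.211103
cos θ = -8 / (5.385165 · 7.211103) ≈ -0.20601
θ = arccos(-0.20601) ≈ 101.9°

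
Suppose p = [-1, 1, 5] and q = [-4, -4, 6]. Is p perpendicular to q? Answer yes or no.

no

p · q = (-1)·(-4) + 1·(-4) + 5·6 = 4 - 4 + 30 = 30
Nonzero, so the vectors are not orthogonal.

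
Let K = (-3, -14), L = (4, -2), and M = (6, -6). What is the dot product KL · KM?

159

KL = L − K = (7, 12)
KM = M − K = (9, 8)
KL · KM = 7·9 + 12·8 = 63 + 96 = 159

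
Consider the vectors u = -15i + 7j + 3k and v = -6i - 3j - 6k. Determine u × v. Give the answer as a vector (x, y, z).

(-33, -108, 87)

i: 7·(-6) - 3·(-3) = -42 - (-9) = -33
j: 3·(-6) - (-15)·(-6) = -18 - 90 = -108
k: (-15)·(-3) - 7·(-6) = 45 - (-42) = 87
u × v = (-33, -108, 87)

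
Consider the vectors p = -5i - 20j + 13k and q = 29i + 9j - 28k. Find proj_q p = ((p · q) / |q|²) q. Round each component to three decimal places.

(-11.712, -3.635, 11.308)

p · q = (-5)·29 + (-20)·9 + 13·(-28) = -145 - 180 - 364 = -689
|q|² = 841 + 81 + 784 = 1706
proj_q p = (-689/1706) · (29, 9, -28) ≈ (-11.712, -3.635, 11.308)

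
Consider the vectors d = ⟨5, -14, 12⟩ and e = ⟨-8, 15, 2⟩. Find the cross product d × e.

i: (-14)·2 - 12·15 = -28 - 180 = -208
j: 12·(-8) - 5·2 = -96 - 10 = -106
k: 5·15 - (-14)·(-8) = 75 - 112 = -37
d × e = (-208, -106, -37)

(-208, -106, -37)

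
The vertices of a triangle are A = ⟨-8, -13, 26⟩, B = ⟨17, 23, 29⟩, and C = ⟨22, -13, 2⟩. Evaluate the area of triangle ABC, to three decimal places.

772.819

AB = (25, 36, 3),  AC = (30, 0, -24)
i: 36·(-24) - 3·0 = -864 - 0 = -864
j: 3·30 - 25·(-24) = 90 - (-600) = 690
k: 25·0 - 36·30 = 0 - 1080 = -1080
AB × AC = (-864, 690, -1080)
|AB × AC| = √2388996 ≈ 1545.6377
area = ½ · 1545.6377 ≈ 772.819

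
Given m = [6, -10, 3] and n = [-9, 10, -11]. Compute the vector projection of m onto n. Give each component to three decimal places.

(5.573, -6.192, 6.811)

m · n = 6·(-9) + (-10)·10 + 3·(-11) = -54 - 100 - 33 = -187
|n|² = 81 + 100 + 121 = 302
proj_n m = (-187/302) · (-9, 10, -11) ≈ (5.573, -6.192, 6.811)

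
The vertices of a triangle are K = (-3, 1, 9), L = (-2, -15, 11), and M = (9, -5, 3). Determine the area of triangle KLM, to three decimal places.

108.582

KL = (1, -16, 2),  KM = (12, -6, -6)
i: (-16)·(-6) - 2·(-6) = 96 - (-12) = 108
j: 2·12 - 1·(-6) = 24 - (-6) = 30
k: 1·(-6) - (-16)·12 = -6 - (-192) = 186
KL × KM = (108, 30, 186)
|KL × KM| = √47160 ≈ 217.1635
area = ½ · 217.1635 ≈ 108.582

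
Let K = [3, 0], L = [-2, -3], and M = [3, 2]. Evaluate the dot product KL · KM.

-6

KL = L − K = (-5, -3)
KM = M − K = (0, 2)
KL · KM = (-5)·0 + (-3)·2 = 0 - 6 = -6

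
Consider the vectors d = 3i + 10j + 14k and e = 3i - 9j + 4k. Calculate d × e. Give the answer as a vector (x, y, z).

(166, 30, -57)

i: 10·4 - 14·(-9) = 40 - (-126) = 166
j: 14·3 - 3·4 = 42 - 12 = 30
k: 3·(-9) - 10·3 = -27 - 30 = -57
d × e = (166, 30, -57)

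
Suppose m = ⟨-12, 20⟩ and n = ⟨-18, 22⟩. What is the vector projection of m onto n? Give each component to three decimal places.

(-14.614, 17.861)

m · n = (-12)·(-18) + 20·22 = 216 + 440 = 656
|n|² = 324 + 484 = 808
proj_n m = (656/808) · (-18, 22) ≈ (-14.614, 17.861)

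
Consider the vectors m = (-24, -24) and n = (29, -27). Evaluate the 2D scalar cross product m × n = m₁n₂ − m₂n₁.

(-24)·(-27) - (-24)·29 = 648 - (-696) = 1344

1344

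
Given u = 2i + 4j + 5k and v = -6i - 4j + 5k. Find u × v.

i: 4·5 - 5·(-4) = 20 - (-20) = 40
j: 5·(-6) - 2·5 = -30 - 10 = -40
k: 2·(-4) - 4·(-6) = -8 - (-24) = 16
u × v = (40, -40, 16)

(40, -40, 16)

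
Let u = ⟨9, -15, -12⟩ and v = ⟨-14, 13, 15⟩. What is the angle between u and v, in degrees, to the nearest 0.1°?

u · v = 9·(-14) + (-15)·13 + (-12)·15 = -126 - 195 - 180 = -501
|u|² = 81 + 225 + 144 = 450,  |u| = √450 ≈ 21.213203
|v|² = 196 + 169 + 225 = 590,  |v| = √590 ≈ 24.289916
cos θ = -501 / (21.213203 · 24.289916) ≈ -0.97231
θ = arccos(-0.97231) ≈ 166.5°

166.5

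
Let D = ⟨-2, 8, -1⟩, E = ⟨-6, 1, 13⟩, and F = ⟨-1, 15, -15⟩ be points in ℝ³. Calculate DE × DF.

(0, -42, -21)

DE = (-4, -7, 14)
DF = (1, 7, -14)
i: (-7)·(-14) - 14·7 = 98 - 98 = 0
j: 14·1 - (-4)·(-14) = 14 - 56 = -42
k: (-4)·7 - (-7)·1 = -28 - (-7) = -21
DE × DF = (0, -42, -21)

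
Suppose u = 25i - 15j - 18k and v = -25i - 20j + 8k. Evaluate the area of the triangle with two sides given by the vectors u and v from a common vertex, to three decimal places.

i: (-15)·8 - (-18)·(-20) = -120 - 360 = -480
j: (-18)·(-25) - 25·8 = 450 - 200 = 250
k: 25·(-20) - (-15)·(-25) = -500 - 375 = -875
u × v = (-480, 250, -875)
|u × v| = √((-480)² + 250² + (-875)²) = √1058525 ≈ 1028.8464
area = ½ · 1028.8464 ≈ 514.423

514.423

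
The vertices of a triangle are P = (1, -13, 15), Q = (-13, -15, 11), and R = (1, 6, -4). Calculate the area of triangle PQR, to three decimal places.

196.538

PQ = (-14, -2, -4),  PR = (0, 19, -19)
i: (-2)·(-19) - (-4)·19 = 38 - (-76) = 114
j: (-4)·0 - (-14)·(-19) = 0 - 266 = -266
k: (-14)·19 - (-2)·0 = -266 - 0 = -266
PQ × PR = (114, -266, -266)
|PQ × PR| = √154508 ≈ 393.0751
area = ½ · 393.0751 ≈ 196.538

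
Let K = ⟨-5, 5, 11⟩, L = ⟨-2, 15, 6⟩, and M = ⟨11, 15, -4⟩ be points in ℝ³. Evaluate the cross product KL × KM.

KL = (3, 10, -5)
KM = (16, 10, -15)
i: 10·(-15) - (-5)·10 = -150 - (-50) = -100
j: (-5)·16 - 3·(-15) = -80 - (-45) = -35
k: 3·10 - 10·16 = 30 - 160 = -130
KL × KM = (-100, -35, -130)

(-100, -35, -130)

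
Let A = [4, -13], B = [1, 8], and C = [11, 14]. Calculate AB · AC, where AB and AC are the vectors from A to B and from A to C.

546

AB = B − A = (-3, 21)
AC = C − A = (7, 27)
AB · AC = (-3)·7 + 21·27 = -21 + 567 = 546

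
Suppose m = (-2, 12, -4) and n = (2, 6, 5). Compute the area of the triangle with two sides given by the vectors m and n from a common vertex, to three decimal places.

45.706

i: 12·5 - (-4)·6 = 60 - (-24) = 84
j: (-4)·2 - (-2)·5 = -8 - (-10) = 2
k: (-2)·6 - 12·2 = -12 - 24 = -36
m × n = (84, 2, -36)
|m × n| = √(84² + 2² + (-36)²) = √8356 ≈ 91.4112
area = ½ · 91.4112 ≈ 45.706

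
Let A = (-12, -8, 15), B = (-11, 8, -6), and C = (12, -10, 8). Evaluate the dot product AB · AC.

139

AB = B − A = (1, 16, -21)
AC = C − A = (24, -2, -7)
AB · AC = 1·24 + 16·(-2) + (-21)·(-7) = 24 - 32 + 147 = 139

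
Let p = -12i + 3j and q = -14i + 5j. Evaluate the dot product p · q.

p · q = (-12)·(-14) + 3·5 = 168 + 15 = 183

183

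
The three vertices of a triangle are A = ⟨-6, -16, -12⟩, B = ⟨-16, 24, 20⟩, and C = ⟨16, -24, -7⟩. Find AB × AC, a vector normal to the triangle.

(456, 754, -800)

AB = (-10, 40, 32)
AC = (22, -8, 5)
i: 40·5 - 32·(-8) = 200 - (-256) = 456
j: 32·22 - (-10)·5 = 704 - (-50) = 754
k: (-10)·(-8) - 40·22 = 80 - 880 = -800
AB × AC = (456, 754, -800)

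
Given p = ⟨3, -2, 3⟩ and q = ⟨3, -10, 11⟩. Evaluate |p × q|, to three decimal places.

34.871

i: (-2)·11 - 3·(-10) = -22 - (-30) = 8
j: 3·3 - 3·11 = 9 - 33 = -24
k: 3·(-10) - (-2)·3 = -30 - (-6) = -24
p × q = (8, -24, -24)
|p × q| = √(8² + (-24)² + (-24)²) = √1216 ≈ 34.8712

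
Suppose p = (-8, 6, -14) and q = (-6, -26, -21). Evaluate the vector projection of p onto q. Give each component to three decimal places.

(-0.968, -4.194, -3.388)

p · q = (-8)·(-6) + 6·(-26) + (-14)·(-21) = 48 - 156 + 294 = 186
|q|² = 36 + 676 + 441 = 1153
proj_q p = (186/1153) · (-6, -26, -21) ≈ (-0.968, -4.194, -3.388)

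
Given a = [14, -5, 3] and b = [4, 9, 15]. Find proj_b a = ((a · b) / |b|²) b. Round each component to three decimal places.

(0.696, 1.565, 2.609)

a · b = 14·4 + (-5)·9 + 3·15 = 56 - 45 + 45 = 56
|b|² = 16 + 81 + 225 = 322
proj_b a = (56/322) · (4, 9, 15) ≈ (0.696, 1.565, 2.609)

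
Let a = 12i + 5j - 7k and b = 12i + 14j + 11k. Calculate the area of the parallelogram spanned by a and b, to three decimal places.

i: 5·11 - (-7)·14 = 55 - (-98) = 153
j: (-7)·12 - 12·11 = -84 - 132 = -216
k: 12·14 - 5·12 = 168 - 60 = 108
a × b = (153, -216, 108)
|a × b| = √(153² + (-216)² + 108²) = √81729 ≈ 285.8828

285.883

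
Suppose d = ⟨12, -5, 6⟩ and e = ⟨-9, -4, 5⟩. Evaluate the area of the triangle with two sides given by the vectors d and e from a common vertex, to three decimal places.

73.563

i: (-5)·5 - 6·(-4) = -25 - (-24) = -1
j: 6·(-9) - 12·5 = -54 - 60 = -114
k: 12·(-4) - (-5)·(-9) = -48 - 45 = -93
d × e = (-1, -114, -93)
|d × e| = √((-1)² + (-114)² + (-93)²) = √21646 ≈ 147.1258
area = ½ · 147.1258 ≈ 73.563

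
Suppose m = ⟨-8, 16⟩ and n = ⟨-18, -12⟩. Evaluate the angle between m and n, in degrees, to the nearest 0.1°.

m · n = (-8)·(-18) + 16·(-12) = 144 - 192 = -48
|m|² = 64 + 256 = 320,  |m| = √320 ≈ 17.888544
|n|² = 324 + 144 = 468,  |n| = √468 ≈ 21.633308
cos θ = -48 / (17.888544 · 21.633308) ≈ -0.12403
θ = arccos(-0.12403) ≈ 97.1°

97.1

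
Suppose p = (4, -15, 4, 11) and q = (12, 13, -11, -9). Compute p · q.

p · q = 4·12 + (-15)·13 + 4·(-11) + 11·(-9) = 48 - 195 - 44 - 99 = -290

-290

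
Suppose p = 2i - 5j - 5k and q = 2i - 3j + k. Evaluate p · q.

p · q = 2·2 + (-5)·(-3) + (-5)·1 = 4 + 15 - 5 = 14

14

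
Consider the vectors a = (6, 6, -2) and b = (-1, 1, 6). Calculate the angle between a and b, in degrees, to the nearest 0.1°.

a · b = 6·(-1) + 6·1 + (-2)·6 = -6 + 6 - 12 = -12
|a|² = 36 + 36 + 4 = 76,  |a| = √76 ≈ 8.717798
|b|² = 1 + 1 + 36 = 38,  |b| = √38 ≈ 6.164414
cos θ = -12 / (8.717798 · 6.164414) ≈ -0.22330
θ = arccos(-0.22330) ≈ 102.9°

102.9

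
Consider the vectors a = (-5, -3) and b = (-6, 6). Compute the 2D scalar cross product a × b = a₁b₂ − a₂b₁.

(-5)·6 - (-3)·(-6) = -30 - 18 = -48

-48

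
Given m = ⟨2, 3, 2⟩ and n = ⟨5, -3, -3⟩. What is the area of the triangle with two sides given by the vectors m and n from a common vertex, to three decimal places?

13.285

i: 3·(-3) - 2·(-3) = -9 - (-6) = -3
j: 2·5 - 2·(-3) = 10 - (-6) = 16
k: 2·(-3) - 3·5 = -6 - 15 = -21
m × n = (-3, 16, -21)
|m × n| = √((-3)² + 16² + (-21)²) = √706 ≈ 26.5707
area = ½ · 26.5707 ≈ 13.285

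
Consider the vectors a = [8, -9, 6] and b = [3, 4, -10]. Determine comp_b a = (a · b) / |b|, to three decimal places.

a · b = 8·3 + (-9)·4 + 6·(-10) = 24 - 36 - 60 = -72
|b| = √(9 + 16 + 100) = √125 ≈ 11.1803
comp_b a = -72 / √125 ≈ -6.440

-6.440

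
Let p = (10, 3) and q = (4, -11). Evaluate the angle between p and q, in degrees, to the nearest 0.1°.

86.7

p · q = 10·4 + 3·(-11) = 40 - 33 = 7
|p|² = 100 + 9 = 109,  |p| = √109 ≈ 10.440307
|q|² = 16 + 121 = 137,  |q| = √137 ≈ 11.704700
cos θ = 7 / (10.440307 · 11.704700) ≈ 0.05728
θ = arccos(0.05728) ≈ 86.7°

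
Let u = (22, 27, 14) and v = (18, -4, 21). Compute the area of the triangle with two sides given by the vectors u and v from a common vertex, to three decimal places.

i: 27·21 - 14·(-4) = 567 - (-56) = 623
j: 14·18 - 22·21 = 252 - 462 = -210
k: 22·(-4) - 27·18 = -88 - 486 = -574
u × v = (623, -210, -574)
|u × v| = √(623² + (-210)² + (-574)²) = √761705 ≈ 872.7571
area = ½ · 872.7571 ≈ 436.379

436.379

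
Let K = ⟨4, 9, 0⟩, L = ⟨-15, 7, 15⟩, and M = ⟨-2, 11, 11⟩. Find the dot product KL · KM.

KL = L − K = (-19, -2, 15)
KM = M − K = (-6, 2, 11)
KL · KM = (-19)·(-6) + (-2)·2 + 15·11 = 114 - 4 + 165 = 275

275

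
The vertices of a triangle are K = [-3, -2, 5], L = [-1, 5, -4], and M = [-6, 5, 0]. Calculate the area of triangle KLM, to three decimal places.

29.060

KL = (2, 7, -9),  KM = (-3, 7, -5)
i: 7·(-5) - (-9)·7 = -35 - (-63) = 28
j: (-9)·(-3) - 2·(-5) = 27 - (-10) = 37
k: 2·7 - 7·(-3) = 14 - (-21) = 35
KL × KM = (28, 37, 35)
|KL × KM| = √3378 ≈ 58.1206
area = ½ · 58.1206 ≈ 29.060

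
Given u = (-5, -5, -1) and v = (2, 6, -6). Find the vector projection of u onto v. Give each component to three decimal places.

u · v = (-5)·2 + (-5)·6 + (-1)·(-6) = -10 - 30 + 6 = -34
|v|² = 4 + 36 + 36 = 76
proj_v u = (-34/76) · (2, 6, -6) ≈ (-0.895, -2.684, 2.684)

(-0.895, -2.684, 2.684)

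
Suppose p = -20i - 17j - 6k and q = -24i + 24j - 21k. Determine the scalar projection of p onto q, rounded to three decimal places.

p · q = (-20)·(-24) + (-17)·24 + (-6)·(-21) = 480 - 408 + 126 = 198
|q| = √(576 + 576 + 441) = √1593 ≈ 39.9124
comp_q p = 198 / √1593 ≈ 4.961

4.961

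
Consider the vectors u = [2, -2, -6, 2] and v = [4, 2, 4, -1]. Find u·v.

u · v = 2·4 + (-2)·2 + (-6)·4 + 2·(-1) = 8 - 4 - 24 - 2 = -22

-22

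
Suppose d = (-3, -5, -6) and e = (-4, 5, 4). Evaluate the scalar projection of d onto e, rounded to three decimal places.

-4.901

d · e = (-3)·(-4) + (-5)·5 + (-6)·4 = 12 - 25 - 24 = -37
|e| = √(16 + 25 + 16) = √57 ≈ 7.5498
comp_e d = -37 / √57 ≈ -4.901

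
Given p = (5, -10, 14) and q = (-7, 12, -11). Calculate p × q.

i: (-10)·(-11) - 14·12 = 110 - 168 = -58
j: 14·(-7) - 5·(-11) = -98 - (-55) = -43
k: 5·12 - (-10)·(-7) = 60 - 70 = -10
p × q = (-58, -43, -10)

(-58, -43, -10)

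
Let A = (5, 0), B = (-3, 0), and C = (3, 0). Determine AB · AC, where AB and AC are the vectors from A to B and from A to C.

16

AB = B − A = (-8, 0)
AC = C − A = (-2, 0)
AB · AC = (-8)·(-2) + 0·0 = 16 + 0 = 16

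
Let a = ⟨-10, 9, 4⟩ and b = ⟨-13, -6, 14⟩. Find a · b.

a · b = (-10)·(-13) + 9·(-6) + 4·14 = 130 - 54 + 56 = 132

132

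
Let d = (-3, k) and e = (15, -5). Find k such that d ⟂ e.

-9

d · e = (-3)·15 + k·(-5) = -45 - 5k
Set equal to 0: -5k = 45, so k = -9.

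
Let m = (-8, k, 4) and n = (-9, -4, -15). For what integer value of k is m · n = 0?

m · n = (-8)·(-9) + k·(-4) + 4·(-15) = 12 - 4k
Set equal to 0: -4k = -12, so k = 3.

3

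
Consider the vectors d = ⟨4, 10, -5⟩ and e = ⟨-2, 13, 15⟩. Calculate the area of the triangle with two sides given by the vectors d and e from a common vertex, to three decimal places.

i: 10·15 - (-5)·13 = 150 - (-65) = 215
j: (-5)·(-2) - 4·15 = 10 - 60 = -50
k: 4·13 - 10·(-2) = 52 - (-20) = 72
d × e = (215, -50, 72)
|d × e| = √(215² + (-50)² + 72²) = √53909 ≈ 232.1831
area = ½ · 232.1831 ≈ 116.092

116.092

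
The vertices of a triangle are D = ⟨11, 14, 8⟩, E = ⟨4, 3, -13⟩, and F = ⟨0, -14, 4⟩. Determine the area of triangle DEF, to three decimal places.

DE = (-7, -11, -21),  DF = (-11, -28, -4)
i: (-11)·(-4) - (-21)·(-28) = 44 - 588 = -544
j: (-21)·(-11) - (-7)·(-4) = 231 - 28 = 203
k: (-7)·(-28) - (-11)·(-11) = 196 - 121 = 75
DE × DF = (-544, 203, 75)
|DE × DF| = √342770 ≈ 585.4656
area = ½ · 585.4656 ≈ 292.733

292.733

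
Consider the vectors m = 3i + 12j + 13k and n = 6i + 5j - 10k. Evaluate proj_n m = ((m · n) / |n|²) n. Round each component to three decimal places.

(-1.938, -1.615, 3.230)

m · n = 3·6 + 12·5 + 13·(-10) = 18 + 60 - 130 = -52
|n|² = 36 + 25 + 100 = 161
proj_n m = (-52/161) · (6, 5, -10) ≈ (-1.938, -1.615, 3.230)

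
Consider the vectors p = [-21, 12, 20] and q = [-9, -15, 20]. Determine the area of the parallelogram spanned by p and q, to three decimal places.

i: 12·20 - 20·(-15) = 240 - (-300) = 540
j: 20·(-9) - (-21)·20 = -180 - (-420) = 240
k: (-21)·(-15) - 12·(-9) = 315 - (-108) = 423
p × q = (540, 240, 423)
|p × q| = √(540² + 240² + 423²) = √528129 ≈ 726.7248

726.725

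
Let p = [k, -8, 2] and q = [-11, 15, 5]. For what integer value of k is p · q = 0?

p · q = k·(-11) + (-8)·15 + 2·5 = -110 - 11k
Set equal to 0: -11k = 110, so k = -10.

-10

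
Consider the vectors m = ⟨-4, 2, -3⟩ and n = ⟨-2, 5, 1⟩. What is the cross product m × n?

(17, 10, -16)

i: 2·1 - (-3)·5 = 2 - (-15) = 17
j: (-3)·(-2) - (-4)·1 = 6 - (-4) = 10
k: (-4)·5 - 2·(-2) = -20 - (-4) = -16
m × n = (17, 10, -16)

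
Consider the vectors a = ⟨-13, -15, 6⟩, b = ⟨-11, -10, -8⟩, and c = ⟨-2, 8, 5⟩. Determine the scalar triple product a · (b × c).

b × c:
i: (-10)·5 - (-8)·8 = -50 - (-64) = 14
j: (-8)·(-2) - (-11)·5 = 16 - (-55) = 71
k: (-11)·8 - (-10)·(-2) = -88 - 20 = -108
b × c = (14, 71, -108)
a · (b × c) = (-13)·14 + (-15)·71 + 6·(-108) = -182 - 1065 - 648 = -1895

-1895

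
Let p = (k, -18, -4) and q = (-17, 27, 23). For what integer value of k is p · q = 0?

-34

p · q = k·(-17) + (-18)·27 + (-4)·23 = -578 - 17k
Set equal to 0: -17k = 578, so k = -34.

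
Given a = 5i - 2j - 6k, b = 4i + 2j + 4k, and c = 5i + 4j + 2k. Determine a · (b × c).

-120

b × c:
i: 2·2 - 4·4 = 4 - 16 = -12
j: 4·5 - 4·2 = 20 - 8 = 12
k: 4·4 - 2·5 = 16 - 10 = 6
b × c = (-12, 12, 6)
a · (b × c) = 5·(-12) + (-2)·12 + (-6)·6 = -60 - 24 - 36 = -120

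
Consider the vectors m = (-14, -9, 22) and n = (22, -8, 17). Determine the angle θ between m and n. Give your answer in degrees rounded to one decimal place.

m · n = (-14)·22 + (-9)·(-8) + 22·17 = -308 + 72 + 374 = 138
|m|² = 196 + 81 + 484 = 761,  |m| = √761 ≈ 27.586228
|n|² = 484 + 64 + 289 = 837,  |n| = √837 ≈ 28.930952
cos θ = 138 / (27.586228 · 28.930952) ≈ 0.17291
θ = arccos(0.17291) ≈ 80.0°

80.0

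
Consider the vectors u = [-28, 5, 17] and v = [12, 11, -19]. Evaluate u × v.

(-282, -328, -368)

i: 5·(-19) - 17·11 = -95 - 187 = -282
j: 17·12 - (-28)·(-19) = 204 - 532 = -328
k: (-28)·11 - 5·12 = -308 - 60 = -368
u × v = (-282, -328, -368)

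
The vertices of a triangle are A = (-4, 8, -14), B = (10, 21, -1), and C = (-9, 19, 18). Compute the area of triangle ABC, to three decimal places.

310.507

AB = (14, 13, 13),  AC = (-5, 11, 32)
i: 13·32 - 13·11 = 416 - 143 = 273
j: 13·(-5) - 14·32 = -65 - 448 = -513
k: 14·11 - 13·(-5) = 154 - (-65) = 219
AB × AC = (273, -513, 219)
|AB × AC| = √385659 ≈ 621.0145
area = ½ · 621.0145 ≈ 310.507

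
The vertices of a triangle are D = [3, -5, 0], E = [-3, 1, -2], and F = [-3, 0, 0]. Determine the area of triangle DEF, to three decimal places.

DE = (-6, 6, -2),  DF = (-6, 5, 0)
i: 6·0 - (-2)·5 = 0 - (-10) = 10
j: (-2)·(-6) - (-6)·0 = 12 - 0 = 12
k: (-6)·5 - 6·(-6) = -30 - (-36) = 6
DE × DF = (10, 12, 6)
|DE × DF| = √280 ≈ 16.7332
area = ½ · 16.7332 ≈ 8.367

8.367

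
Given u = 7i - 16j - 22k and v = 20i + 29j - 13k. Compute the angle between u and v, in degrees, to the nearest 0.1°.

u · v = 7·20 + (-16)·29 + (-22)·(-13) = 140 - 464 + 286 = -38
|u|² = 49 + 256 + 484 = 789,  |u| = √789 ≈ 28.089144
|v|² = 400 + 841 + 169 = 1410,  |v| = √1410 ≈ 37.549967
cos θ = -38 / (28.089144 · 37.549967) ≈ -0.03603
θ = arccos(-0.03603) ≈ 92.1°

92.1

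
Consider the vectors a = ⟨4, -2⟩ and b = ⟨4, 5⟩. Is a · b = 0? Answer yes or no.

a · b = 4·4 + (-2)·5 = 16 - 10 = 6
Nonzero, so the vectors are not orthogonal.

no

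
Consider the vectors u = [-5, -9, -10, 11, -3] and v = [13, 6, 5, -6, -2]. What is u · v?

-229

u · v = (-5)·13 + (-9)·6 + (-10)·5 + 11·(-6) + (-3)·(-2) = -65 - 54 - 50 - 66 + 6 = -229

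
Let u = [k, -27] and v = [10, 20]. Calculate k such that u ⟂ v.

u · v = k·10 + (-27)·20 = -540 + 10k
Set equal to 0: 10k = 540, so k = 54.

54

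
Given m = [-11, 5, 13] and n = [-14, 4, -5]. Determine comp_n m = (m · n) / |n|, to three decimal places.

7.080

m · n = (-11)·(-14) + 5·4 + 13·(-5) = 154 + 20 - 65 = 109
|n| = √(196 + 16 + 25) = √237 ≈ 15.3948
comp_n m = 109 / √237 ≈ 7.080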